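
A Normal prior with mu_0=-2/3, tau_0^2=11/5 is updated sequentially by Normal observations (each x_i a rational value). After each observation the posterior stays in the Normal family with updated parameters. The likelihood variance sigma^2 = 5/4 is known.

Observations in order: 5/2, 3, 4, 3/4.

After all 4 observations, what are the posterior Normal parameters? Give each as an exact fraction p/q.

mu_0=1303/603, tau_0^2=55/201

obs 1: x=5/2 → posterior Normal(280/207, 55/69)
obs 2: x=3 → posterior Normal(676/339, 55/113)
obs 3: x=4 → posterior Normal(1204/471, 55/157)
obs 4: x=3/4 → posterior Normal(1303/603, 55/201)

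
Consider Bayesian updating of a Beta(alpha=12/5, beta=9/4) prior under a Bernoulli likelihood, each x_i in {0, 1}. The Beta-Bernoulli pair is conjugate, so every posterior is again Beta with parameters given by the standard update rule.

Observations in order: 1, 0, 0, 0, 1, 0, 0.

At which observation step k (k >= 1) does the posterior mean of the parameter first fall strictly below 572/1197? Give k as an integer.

k = 3

obs 1: x=1 → posterior Beta(17/5, 9/4)
obs 2: x=0 → posterior Beta(17/5, 13/4)
obs 3: x=0 → posterior Beta(17/5, 17/4)
obs 4: x=0 → posterior Beta(17/5, 21/4)
obs 5: x=1 → posterior Beta(22/5, 21/4)
obs 6: x=0 → posterior Beta(22/5, 25/4)
obs 7: x=0 → posterior Beta(22/5, 29/4)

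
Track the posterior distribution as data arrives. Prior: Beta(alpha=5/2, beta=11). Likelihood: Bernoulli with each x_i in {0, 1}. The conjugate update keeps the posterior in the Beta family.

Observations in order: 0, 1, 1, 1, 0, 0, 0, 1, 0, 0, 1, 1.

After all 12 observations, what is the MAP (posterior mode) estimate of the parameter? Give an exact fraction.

15/47

obs 1: x=0 → posterior Beta(5/2, 12)
obs 2: x=1 → posterior Beta(7/2, 12)
obs 3: x=1 → posterior Beta(9/2, 12)
obs 4: x=1 → posterior Beta(11/2, 12)
obs 5: x=0 → posterior Beta(11/2, 13)
obs 6: x=0 → posterior Beta(11/2, 14)
obs 7: x=0 → posterior Beta(11/2, 15)
obs 8: x=1 → posterior Beta(13/2, 15)
obs 9: x=0 → posterior Beta(13/2, 16)
obs 10: x=0 → posterior Beta(13/2, 17)
obs 11: x=1 → posterior Beta(15/2, 17)
obs 12: x=1 → posterior Beta(17/2, 17)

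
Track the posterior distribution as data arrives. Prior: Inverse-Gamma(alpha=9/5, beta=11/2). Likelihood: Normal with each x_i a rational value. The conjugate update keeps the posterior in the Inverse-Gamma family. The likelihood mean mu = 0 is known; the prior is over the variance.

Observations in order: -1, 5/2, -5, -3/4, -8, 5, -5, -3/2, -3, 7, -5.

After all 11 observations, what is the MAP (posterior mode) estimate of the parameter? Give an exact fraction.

obs 1: x=-1 → posterior Inverse-Gamma(23/10, 6)
obs 2: x=5/2 → posterior Inverse-Gamma(14/5, 73/8)
obs 3: x=-5 → posterior Inverse-Gamma(33/10, 173/8)
obs 4: x=-3/4 → posterior Inverse-Gamma(19/5, 701/32)
obs 5: x=-8 → posterior Inverse-Gamma(43/10, 1725/32)
obs 6: x=5 → posterior Inverse-Gamma(24/5, 2125/32)
obs 7: x=-5 → posterior Inverse-Gamma(53/10, 2525/32)
obs 8: x=-3/2 → posterior Inverse-Gamma(29/5, 2561/32)
obs 9: x=-3 → posterior Inverse-Gamma(63/10, 2705/32)
obs 10: x=7 → posterior Inverse-Gamma(34/5, 3489/32)
obs 11: x=-5 → posterior Inverse-Gamma(73/10, 3889/32)

19445/1328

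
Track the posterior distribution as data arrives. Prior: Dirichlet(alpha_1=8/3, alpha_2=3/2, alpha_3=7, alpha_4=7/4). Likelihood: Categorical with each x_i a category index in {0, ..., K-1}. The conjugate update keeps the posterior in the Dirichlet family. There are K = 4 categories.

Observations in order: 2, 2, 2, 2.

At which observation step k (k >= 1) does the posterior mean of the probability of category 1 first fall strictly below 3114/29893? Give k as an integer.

k = 2

obs 1: x=2 → posterior Dirichlet(8/3, 3/2, 8, 7/4)
obs 2: x=2 → posterior Dirichlet(8/3, 3/2, 9, 7/4)
obs 3: x=2 → posterior Dirichlet(8/3, 3/2, 10, 7/4)
obs 4: x=2 → posterior Dirichlet(8/3, 3/2, 11, 7/4)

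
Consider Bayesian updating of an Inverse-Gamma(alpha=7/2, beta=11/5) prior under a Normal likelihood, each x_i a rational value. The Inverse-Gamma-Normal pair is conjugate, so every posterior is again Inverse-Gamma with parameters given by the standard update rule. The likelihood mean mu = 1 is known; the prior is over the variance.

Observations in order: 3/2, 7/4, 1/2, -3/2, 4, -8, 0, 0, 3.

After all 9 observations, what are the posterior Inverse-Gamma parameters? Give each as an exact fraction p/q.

obs 1: x=3/2 → posterior Inverse-Gamma(4, 93/40)
obs 2: x=7/4 → posterior Inverse-Gamma(9/2, 417/160)
obs 3: x=1/2 → posterior Inverse-Gamma(5, 437/160)
obs 4: x=-3/2 → posterior Inverse-Gamma(11/2, 937/160)
obs 5: x=4 → posterior Inverse-Gamma(6, 1657/160)
obs 6: x=-8 → posterior Inverse-Gamma(13/2, 8137/160)
obs 7: x=0 → posterior Inverse-Gamma(7, 8217/160)
obs 8: x=0 → posterior Inverse-Gamma(15/2, 8297/160)
obs 9: x=3 → posterior Inverse-Gamma(8, 8617/160)

alpha=8, beta=8617/160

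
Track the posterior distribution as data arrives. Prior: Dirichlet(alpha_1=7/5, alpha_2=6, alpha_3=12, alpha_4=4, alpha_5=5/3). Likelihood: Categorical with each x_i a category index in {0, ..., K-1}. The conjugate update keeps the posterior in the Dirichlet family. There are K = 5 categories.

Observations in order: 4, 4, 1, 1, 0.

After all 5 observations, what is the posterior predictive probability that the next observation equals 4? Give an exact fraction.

obs 1: x=4 → posterior Dirichlet(7/5, 6, 12, 4, 8/3)
obs 2: x=4 → posterior Dirichlet(7/5, 6, 12, 4, 11/3)
obs 3: x=1 → posterior Dirichlet(7/5, 7, 12, 4, 11/3)
obs 4: x=1 → posterior Dirichlet(7/5, 8, 12, 4, 11/3)
obs 5: x=0 → posterior Dirichlet(12/5, 8, 12, 4, 11/3)

5/41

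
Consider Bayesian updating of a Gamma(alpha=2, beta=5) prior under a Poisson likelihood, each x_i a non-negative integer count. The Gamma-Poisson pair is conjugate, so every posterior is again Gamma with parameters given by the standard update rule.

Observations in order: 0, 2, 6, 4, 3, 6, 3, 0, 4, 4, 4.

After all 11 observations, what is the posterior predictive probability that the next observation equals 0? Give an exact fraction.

obs 1: x=0 → posterior Gamma(2, 6)
obs 2: x=2 → posterior Gamma(4, 7)
obs 3: x=6 → posterior Gamma(10, 8)
obs 4: x=4 → posterior Gamma(14, 9)
obs 5: x=3 → posterior Gamma(17, 10)
obs 6: x=6 → posterior Gamma(23, 11)
obs 7: x=3 → posterior Gamma(26, 12)
obs 8: x=0 → posterior Gamma(26, 13)
obs 9: x=4 → posterior Gamma(30, 14)
obs 10: x=4 → posterior Gamma(34, 15)
obs 11: x=4 → posterior Gamma(38, 16)

5708990770823839524233143877797980545530986496/57155629504430816618802078994918975878812205409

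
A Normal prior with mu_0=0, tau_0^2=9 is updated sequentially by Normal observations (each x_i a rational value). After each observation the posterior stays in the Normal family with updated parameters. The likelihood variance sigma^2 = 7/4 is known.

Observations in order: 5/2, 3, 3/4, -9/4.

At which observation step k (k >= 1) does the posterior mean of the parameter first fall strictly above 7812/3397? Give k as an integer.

obs 1: x=5/2 → posterior Normal(90/43, 63/43)
obs 2: x=3 → posterior Normal(198/79, 63/79)
obs 3: x=3/4 → posterior Normal(45/23, 63/115)
obs 4: x=-9/4 → posterior Normal(144/151, 63/151)

k = 2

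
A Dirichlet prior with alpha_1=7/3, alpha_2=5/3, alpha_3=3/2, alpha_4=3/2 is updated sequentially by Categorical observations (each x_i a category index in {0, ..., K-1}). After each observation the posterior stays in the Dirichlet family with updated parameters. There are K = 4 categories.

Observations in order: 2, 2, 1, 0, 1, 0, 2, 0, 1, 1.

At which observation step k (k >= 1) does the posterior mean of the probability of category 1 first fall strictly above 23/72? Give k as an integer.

k = 10

obs 1: x=2 → posterior Dirichlet(7/3, 5/3, 5/2, 3/2)
obs 2: x=2 → posterior Dirichlet(7/3, 5/3, 7/2, 3/2)
obs 3: x=1 → posterior Dirichlet(7/3, 8/3, 7/2, 3/2)
obs 4: x=0 → posterior Dirichlet(10/3, 8/3, 7/2, 3/2)
obs 5: x=1 → posterior Dirichlet(10/3, 11/3, 7/2, 3/2)
obs 6: x=0 → posterior Dirichlet(13/3, 11/3, 7/2, 3/2)
obs 7: x=2 → posterior Dirichlet(13/3, 11/3, 9/2, 3/2)
obs 8: x=0 → posterior Dirichlet(16/3, 11/3, 9/2, 3/2)
obs 9: x=1 → posterior Dirichlet(16/3, 14/3, 9/2, 3/2)
obs 10: x=1 → posterior Dirichlet(16/3, 17/3, 9/2, 3/2)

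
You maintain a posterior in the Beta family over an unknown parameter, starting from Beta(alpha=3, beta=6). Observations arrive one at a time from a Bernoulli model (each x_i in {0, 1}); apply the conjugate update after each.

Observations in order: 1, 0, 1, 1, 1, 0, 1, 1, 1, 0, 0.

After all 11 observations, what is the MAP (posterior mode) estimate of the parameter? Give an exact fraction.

obs 1: x=1 → posterior Beta(4, 6)
obs 2: x=0 → posterior Beta(4, 7)
obs 3: x=1 → posterior Beta(5, 7)
obs 4: x=1 → posterior Beta(6, 7)
obs 5: x=1 → posterior Beta(7, 7)
obs 6: x=0 → posterior Beta(7, 8)
obs 7: x=1 → posterior Beta(8, 8)
obs 8: x=1 → posterior Beta(9, 8)
obs 9: x=1 → posterior Beta(10, 8)
obs 10: x=0 → posterior Beta(10, 9)
obs 11: x=0 → posterior Beta(10, 10)

1/2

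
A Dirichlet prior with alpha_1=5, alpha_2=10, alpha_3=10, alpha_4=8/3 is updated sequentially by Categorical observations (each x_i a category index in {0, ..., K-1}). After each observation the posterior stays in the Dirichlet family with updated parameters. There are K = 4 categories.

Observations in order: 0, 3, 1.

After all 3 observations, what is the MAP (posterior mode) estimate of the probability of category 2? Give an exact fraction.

obs 1: x=0 → posterior Dirichlet(6, 10, 10, 8/3)
obs 2: x=3 → posterior Dirichlet(6, 10, 10, 11/3)
obs 3: x=1 → posterior Dirichlet(6, 11, 10, 11/3)

27/80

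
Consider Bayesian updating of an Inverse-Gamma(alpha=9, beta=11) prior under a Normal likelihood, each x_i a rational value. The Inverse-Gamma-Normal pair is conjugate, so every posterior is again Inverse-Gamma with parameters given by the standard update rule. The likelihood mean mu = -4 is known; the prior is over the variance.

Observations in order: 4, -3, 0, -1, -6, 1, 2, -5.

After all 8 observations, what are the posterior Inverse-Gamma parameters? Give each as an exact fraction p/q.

obs 1: x=4 → posterior Inverse-Gamma(19/2, 43)
obs 2: x=-3 → posterior Inverse-Gamma(10, 87/2)
obs 3: x=0 → posterior Inverse-Gamma(21/2, 103/2)
obs 4: x=-1 → posterior Inverse-Gamma(11, 56)
obs 5: x=-6 → posterior Inverse-Gamma(23/2, 58)
obs 6: x=1 → posterior Inverse-Gamma(12, 141/2)
obs 7: x=2 → posterior Inverse-Gamma(25/2, 177/2)
obs 8: x=-5 → posterior Inverse-Gamma(13, 89)

alpha=13, beta=89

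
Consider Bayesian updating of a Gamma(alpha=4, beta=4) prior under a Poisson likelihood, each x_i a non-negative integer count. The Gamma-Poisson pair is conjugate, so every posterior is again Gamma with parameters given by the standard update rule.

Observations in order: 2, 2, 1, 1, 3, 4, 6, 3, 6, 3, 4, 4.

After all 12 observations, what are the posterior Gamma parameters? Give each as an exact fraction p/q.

alpha=43, beta=16

obs 1: x=2 → posterior Gamma(6, 5)
obs 2: x=2 → posterior Gamma(8, 6)
obs 3: x=1 → posterior Gamma(9, 7)
obs 4: x=1 → posterior Gamma(10, 8)
obs 5: x=3 → posterior Gamma(13, 9)
obs 6: x=4 → posterior Gamma(17, 10)
obs 7: x=6 → posterior Gamma(23, 11)
obs 8: x=3 → posterior Gamma(26, 12)
obs 9: x=6 → posterior Gamma(32, 13)
obs 10: x=3 → posterior Gamma(35, 14)
obs 11: x=4 → posterior Gamma(39, 15)
obs 12: x=4 → posterior Gamma(43, 16)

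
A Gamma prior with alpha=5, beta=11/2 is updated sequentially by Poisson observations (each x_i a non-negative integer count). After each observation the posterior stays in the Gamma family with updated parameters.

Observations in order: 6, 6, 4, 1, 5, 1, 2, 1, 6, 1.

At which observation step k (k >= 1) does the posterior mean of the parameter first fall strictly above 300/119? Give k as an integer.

obs 1: x=6 → posterior Gamma(11, 13/2)
obs 2: x=6 → posterior Gamma(17, 15/2)
obs 3: x=4 → posterior Gamma(21, 17/2)
obs 4: x=1 → posterior Gamma(22, 19/2)
obs 5: x=5 → posterior Gamma(27, 21/2)
obs 6: x=1 → posterior Gamma(28, 23/2)
obs 7: x=2 → posterior Gamma(30, 25/2)
obs 8: x=1 → posterior Gamma(31, 27/2)
obs 9: x=6 → posterior Gamma(37, 29/2)
obs 10: x=1 → posterior Gamma(38, 31/2)

k = 5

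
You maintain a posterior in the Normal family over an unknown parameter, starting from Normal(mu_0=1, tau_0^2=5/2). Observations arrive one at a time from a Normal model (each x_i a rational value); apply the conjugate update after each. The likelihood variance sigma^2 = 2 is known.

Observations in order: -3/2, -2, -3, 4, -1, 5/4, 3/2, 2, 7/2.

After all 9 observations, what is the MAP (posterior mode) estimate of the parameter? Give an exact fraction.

111/196

obs 1: x=-3/2 → posterior Normal(-7/18, 10/9)
obs 2: x=-2 → posterior Normal(-27/28, 5/7)
obs 3: x=-3 → posterior Normal(-3/2, 10/19)
obs 4: x=4 → posterior Normal(-17/48, 5/12)
obs 5: x=-1 → posterior Normal(-27/58, 10/29)
obs 6: x=5/4 → posterior Normal(-29/136, 5/17)
obs 7: x=3/2 → posterior Normal(1/156, 10/39)
obs 8: x=2 → posterior Normal(41/176, 5/22)
obs 9: x=7/2 → posterior Normal(111/196, 10/49)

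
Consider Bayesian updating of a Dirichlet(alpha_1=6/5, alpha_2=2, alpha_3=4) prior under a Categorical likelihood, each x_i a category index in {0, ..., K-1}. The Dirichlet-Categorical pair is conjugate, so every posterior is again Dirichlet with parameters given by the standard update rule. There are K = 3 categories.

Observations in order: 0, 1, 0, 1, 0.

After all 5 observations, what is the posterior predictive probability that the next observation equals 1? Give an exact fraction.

obs 1: x=0 → posterior Dirichlet(11/5, 2, 4)
obs 2: x=1 → posterior Dirichlet(11/5, 3, 4)
obs 3: x=0 → posterior Dirichlet(16/5, 3, 4)
obs 4: x=1 → posterior Dirichlet(16/5, 4, 4)
obs 5: x=0 → posterior Dirichlet(21/5, 4, 4)

20/61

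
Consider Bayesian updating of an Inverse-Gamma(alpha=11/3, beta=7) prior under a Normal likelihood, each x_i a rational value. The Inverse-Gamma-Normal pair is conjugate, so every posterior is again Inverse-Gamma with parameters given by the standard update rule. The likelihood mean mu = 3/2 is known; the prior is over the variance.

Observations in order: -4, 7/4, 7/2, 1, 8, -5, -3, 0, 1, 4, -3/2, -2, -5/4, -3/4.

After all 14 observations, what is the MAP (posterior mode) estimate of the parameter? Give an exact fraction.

1881/224

obs 1: x=-4 → posterior Inverse-Gamma(25/6, 177/8)
obs 2: x=7/4 → posterior Inverse-Gamma(14/3, 709/32)
obs 3: x=7/2 → posterior Inverse-Gamma(31/6, 773/32)
obs 4: x=1 → posterior Inverse-Gamma(17/3, 777/32)
obs 5: x=8 → posterior Inverse-Gamma(37/6, 1453/32)
obs 6: x=-5 → posterior Inverse-Gamma(20/3, 2129/32)
obs 7: x=-3 → posterior Inverse-Gamma(43/6, 2453/32)
obs 8: x=0 → posterior Inverse-Gamma(23/3, 2489/32)
obs 9: x=1 → posterior Inverse-Gamma(49/6, 2493/32)
obs 10: x=4 → posterior Inverse-Gamma(26/3, 2593/32)
obs 11: x=-3/2 → posterior Inverse-Gamma(55/6, 2737/32)
obs 12: x=-2 → posterior Inverse-Gamma(29/3, 2933/32)
obs 13: x=-5/4 → posterior Inverse-Gamma(61/6, 1527/16)
obs 14: x=-3/4 → posterior Inverse-Gamma(32/3, 3135/32)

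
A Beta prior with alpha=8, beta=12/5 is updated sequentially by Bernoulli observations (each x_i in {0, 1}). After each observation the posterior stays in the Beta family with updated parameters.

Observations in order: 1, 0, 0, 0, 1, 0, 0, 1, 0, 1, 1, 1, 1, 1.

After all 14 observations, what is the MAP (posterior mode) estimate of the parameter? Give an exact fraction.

obs 1: x=1 → posterior Beta(9, 12/5)
obs 2: x=0 → posterior Beta(9, 17/5)
obs 3: x=0 → posterior Beta(9, 22/5)
obs 4: x=0 → posterior Beta(9, 27/5)
obs 5: x=1 → posterior Beta(10, 27/5)
obs 6: x=0 → posterior Beta(10, 32/5)
obs 7: x=0 → posterior Beta(10, 37/5)
obs 8: x=1 → posterior Beta(11, 37/5)
obs 9: x=0 → posterior Beta(11, 42/5)
obs 10: x=1 → posterior Beta(12, 42/5)
obs 11: x=1 → posterior Beta(13, 42/5)
obs 12: x=1 → posterior Beta(14, 42/5)
obs 13: x=1 → posterior Beta(15, 42/5)
obs 14: x=1 → posterior Beta(16, 42/5)

75/112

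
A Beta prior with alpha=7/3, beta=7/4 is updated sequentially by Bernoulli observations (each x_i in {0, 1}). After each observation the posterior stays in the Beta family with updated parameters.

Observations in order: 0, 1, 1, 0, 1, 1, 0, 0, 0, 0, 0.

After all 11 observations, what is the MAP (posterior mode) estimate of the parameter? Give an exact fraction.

64/157

obs 1: x=0 → posterior Beta(7/3, 11/4)
obs 2: x=1 → posterior Beta(10/3, 11/4)
obs 3: x=1 → posterior Beta(13/3, 11/4)
obs 4: x=0 → posterior Beta(13/3, 15/4)
obs 5: x=1 → posterior Beta(16/3, 15/4)
obs 6: x=1 → posterior Beta(19/3, 15/4)
obs 7: x=0 → posterior Beta(19/3, 19/4)
obs 8: x=0 → posterior Beta(19/3, 23/4)
obs 9: x=0 → posterior Beta(19/3, 27/4)
obs 10: x=0 → posterior Beta(19/3, 31/4)
obs 11: x=0 → posterior Beta(19/3, 35/4)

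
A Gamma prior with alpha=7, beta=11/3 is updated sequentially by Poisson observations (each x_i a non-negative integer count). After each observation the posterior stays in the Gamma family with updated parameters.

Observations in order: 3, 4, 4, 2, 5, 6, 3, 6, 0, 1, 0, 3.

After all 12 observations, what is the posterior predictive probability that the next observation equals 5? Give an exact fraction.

971343663260198067838979526722154325180424678907951073108462125618608058540297777/11102230246251565404236316680908203125000000000000000000000000000000000000000000000

obs 1: x=3 → posterior Gamma(10, 14/3)
obs 2: x=4 → posterior Gamma(14, 17/3)
obs 3: x=4 → posterior Gamma(18, 20/3)
obs 4: x=2 → posterior Gamma(20, 23/3)
obs 5: x=5 → posterior Gamma(25, 26/3)
obs 6: x=6 → posterior Gamma(31, 29/3)
obs 7: x=3 → posterior Gamma(34, 32/3)
obs 8: x=6 → posterior Gamma(40, 35/3)
obs 9: x=0 → posterior Gamma(40, 38/3)
obs 10: x=1 → posterior Gamma(41, 41/3)
obs 11: x=0 → posterior Gamma(41, 44/3)
obs 12: x=3 → posterior Gamma(44, 47/3)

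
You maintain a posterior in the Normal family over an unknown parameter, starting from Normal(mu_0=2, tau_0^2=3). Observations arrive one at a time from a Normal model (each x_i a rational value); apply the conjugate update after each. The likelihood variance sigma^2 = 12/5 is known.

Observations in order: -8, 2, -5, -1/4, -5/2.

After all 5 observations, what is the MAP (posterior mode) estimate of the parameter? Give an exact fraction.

-243/116

obs 1: x=-8 → posterior Normal(-32/9, 4/3)
obs 2: x=2 → posterior Normal(-11/7, 6/7)
obs 3: x=-5 → posterior Normal(-47/19, 12/19)
obs 4: x=-1/4 → posterior Normal(-193/96, 1/2)
obs 5: x=-5/2 → posterior Normal(-243/116, 12/29)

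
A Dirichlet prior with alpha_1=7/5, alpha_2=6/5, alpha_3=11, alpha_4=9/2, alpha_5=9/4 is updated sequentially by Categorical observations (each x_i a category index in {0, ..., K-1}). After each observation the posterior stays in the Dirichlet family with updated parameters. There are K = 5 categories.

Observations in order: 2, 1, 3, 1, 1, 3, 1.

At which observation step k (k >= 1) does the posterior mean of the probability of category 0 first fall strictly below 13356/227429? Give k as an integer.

k = 4

obs 1: x=2 → posterior Dirichlet(7/5, 6/5, 12, 9/2, 9/4)
obs 2: x=1 → posterior Dirichlet(7/5, 11/5, 12, 9/2, 9/4)
obs 3: x=3 → posterior Dirichlet(7/5, 11/5, 12, 11/2, 9/4)
obs 4: x=1 → posterior Dirichlet(7/5, 16/5, 12, 11/2, 9/4)
obs 5: x=1 → posterior Dirichlet(7/5, 21/5, 12, 11/2, 9/4)
obs 6: x=3 → posterior Dirichlet(7/5, 21/5, 12, 13/2, 9/4)
obs 7: x=1 → posterior Dirichlet(7/5, 26/5, 12, 13/2, 9/4)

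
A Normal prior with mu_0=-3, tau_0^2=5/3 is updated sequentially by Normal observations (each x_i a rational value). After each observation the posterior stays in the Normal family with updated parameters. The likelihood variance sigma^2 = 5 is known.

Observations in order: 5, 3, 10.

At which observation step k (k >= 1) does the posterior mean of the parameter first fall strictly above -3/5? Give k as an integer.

obs 1: x=5 → posterior Normal(-1, 5/4)
obs 2: x=3 → posterior Normal(-1/5, 1)
obs 3: x=10 → posterior Normal(3/2, 5/6)

k = 2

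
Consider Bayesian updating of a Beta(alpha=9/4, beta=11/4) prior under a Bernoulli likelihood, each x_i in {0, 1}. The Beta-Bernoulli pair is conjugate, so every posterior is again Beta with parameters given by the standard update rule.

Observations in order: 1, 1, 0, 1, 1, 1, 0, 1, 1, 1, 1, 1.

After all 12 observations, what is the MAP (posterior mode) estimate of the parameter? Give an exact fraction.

3/4

obs 1: x=1 → posterior Beta(13/4, 11/4)
obs 2: x=1 → posterior Beta(17/4, 11/4)
obs 3: x=0 → posterior Beta(17/4, 15/4)
obs 4: x=1 → posterior Beta(21/4, 15/4)
obs 5: x=1 → posterior Beta(25/4, 15/4)
obs 6: x=1 → posterior Beta(29/4, 15/4)
obs 7: x=0 → posterior Beta(29/4, 19/4)
obs 8: x=1 → posterior Beta(33/4, 19/4)
obs 9: x=1 → posterior Beta(37/4, 19/4)
obs 10: x=1 → posterior Beta(41/4, 19/4)
obs 11: x=1 → posterior Beta(45/4, 19/4)
obs 12: x=1 → posterior Beta(49/4, 19/4)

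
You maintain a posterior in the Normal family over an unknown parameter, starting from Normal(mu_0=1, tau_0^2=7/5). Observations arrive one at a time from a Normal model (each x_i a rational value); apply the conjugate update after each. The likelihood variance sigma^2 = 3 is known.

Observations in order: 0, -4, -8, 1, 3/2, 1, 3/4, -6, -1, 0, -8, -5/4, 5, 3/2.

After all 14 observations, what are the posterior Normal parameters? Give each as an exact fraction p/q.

mu_0=-215/226, tau_0^2=21/113

obs 1: x=0 → posterior Normal(15/22, 21/22)
obs 2: x=-4 → posterior Normal(-13/29, 21/29)
obs 3: x=-8 → posterior Normal(-23/12, 7/12)
obs 4: x=1 → posterior Normal(-62/43, 21/43)
obs 5: x=3/2 → posterior Normal(-103/100, 21/50)
obs 6: x=1 → posterior Normal(-89/114, 7/19)
obs 7: x=3/4 → posterior Normal(-157/256, 21/64)
obs 8: x=-6 → posterior Normal(-325/284, 21/71)
obs 9: x=-1 → posterior Normal(-353/312, 7/26)
obs 10: x=0 → posterior Normal(-353/340, 21/85)
obs 11: x=-8 → posterior Normal(-577/368, 21/92)
obs 12: x=-5/4 → posterior Normal(-17/11, 7/33)
obs 13: x=5 → posterior Normal(-59/53, 21/106)
obs 14: x=3/2 → posterior Normal(-215/226, 21/113)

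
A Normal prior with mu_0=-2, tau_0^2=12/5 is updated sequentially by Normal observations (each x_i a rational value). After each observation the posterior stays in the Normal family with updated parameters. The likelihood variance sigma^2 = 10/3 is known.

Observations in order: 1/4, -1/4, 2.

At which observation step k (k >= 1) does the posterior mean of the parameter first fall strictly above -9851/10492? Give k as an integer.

obs 1: x=1/4 → posterior Normal(-91/86, 60/43)
obs 2: x=-1/4 → posterior Normal(-50/61, 60/61)
obs 3: x=2 → posterior Normal(-14/79, 60/79)

k = 2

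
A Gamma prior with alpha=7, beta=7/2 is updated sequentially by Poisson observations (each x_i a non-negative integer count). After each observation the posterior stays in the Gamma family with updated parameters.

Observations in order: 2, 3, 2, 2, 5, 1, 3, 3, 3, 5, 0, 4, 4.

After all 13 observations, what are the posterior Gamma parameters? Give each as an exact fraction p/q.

obs 1: x=2 → posterior Gamma(9, 9/2)
obs 2: x=3 → posterior Gamma(12, 11/2)
obs 3: x=2 → posterior Gamma(14, 13/2)
obs 4: x=2 → posterior Gamma(16, 15/2)
obs 5: x=5 → posterior Gamma(21, 17/2)
obs 6: x=1 → posterior Gamma(22, 19/2)
obs 7: x=3 → posterior Gamma(25, 21/2)
obs 8: x=3 → posterior Gamma(28, 23/2)
obs 9: x=3 → posterior Gamma(31, 25/2)
obs 10: x=5 → posterior Gamma(36, 27/2)
obs 11: x=0 → posterior Gamma(36, 29/2)
obs 12: x=4 → posterior Gamma(40, 31/2)
obs 13: x=4 → posterior Gamma(44, 33/2)

alpha=44, beta=33/2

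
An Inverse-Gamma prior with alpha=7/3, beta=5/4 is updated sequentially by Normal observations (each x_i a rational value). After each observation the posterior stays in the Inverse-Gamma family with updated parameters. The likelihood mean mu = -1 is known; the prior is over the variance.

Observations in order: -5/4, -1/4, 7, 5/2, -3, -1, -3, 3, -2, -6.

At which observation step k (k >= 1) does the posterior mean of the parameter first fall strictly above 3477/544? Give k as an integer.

obs 1: x=-5/4 → posterior Inverse-Gamma(17/6, 41/32)
obs 2: x=-1/4 → posterior Inverse-Gamma(10/3, 25/16)
obs 3: x=7 → posterior Inverse-Gamma(23/6, 537/16)
obs 4: x=5/2 → posterior Inverse-Gamma(13/3, 635/16)
obs 5: x=-3 → posterior Inverse-Gamma(29/6, 667/16)
obs 6: x=-1 → posterior Inverse-Gamma(16/3, 667/16)
obs 7: x=-3 → posterior Inverse-Gamma(35/6, 699/16)
obs 8: x=3 → posterior Inverse-Gamma(19/3, 827/16)
obs 9: x=-2 → posterior Inverse-Gamma(41/6, 835/16)
obs 10: x=-6 → posterior Inverse-Gamma(22/3, 1035/16)

k = 3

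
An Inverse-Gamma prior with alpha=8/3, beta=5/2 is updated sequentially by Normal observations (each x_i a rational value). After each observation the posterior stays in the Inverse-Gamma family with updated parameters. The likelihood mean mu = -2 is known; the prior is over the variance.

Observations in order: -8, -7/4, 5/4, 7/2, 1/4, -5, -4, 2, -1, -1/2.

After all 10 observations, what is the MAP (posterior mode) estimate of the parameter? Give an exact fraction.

5721/832

obs 1: x=-8 → posterior Inverse-Gamma(19/6, 41/2)
obs 2: x=-7/4 → posterior Inverse-Gamma(11/3, 657/32)
obs 3: x=5/4 → posterior Inverse-Gamma(25/6, 413/16)
obs 4: x=7/2 → posterior Inverse-Gamma(14/3, 655/16)
obs 5: x=1/4 → posterior Inverse-Gamma(31/6, 1391/32)
obs 6: x=-5 → posterior Inverse-Gamma(17/3, 1535/32)
obs 7: x=-4 → posterior Inverse-Gamma(37/6, 1599/32)
obs 8: x=2 → posterior Inverse-Gamma(20/3, 1855/32)
obs 9: x=-1 → posterior Inverse-Gamma(43/6, 1871/32)
obs 10: x=-1/2 → posterior Inverse-Gamma(23/3, 1907/32)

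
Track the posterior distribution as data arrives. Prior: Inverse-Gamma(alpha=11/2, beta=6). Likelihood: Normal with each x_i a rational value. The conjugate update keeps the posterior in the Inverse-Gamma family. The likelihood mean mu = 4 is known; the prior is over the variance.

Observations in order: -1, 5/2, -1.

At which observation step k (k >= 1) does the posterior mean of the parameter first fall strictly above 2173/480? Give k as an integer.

obs 1: x=-1 → posterior Inverse-Gamma(6, 37/2)
obs 2: x=5/2 → posterior Inverse-Gamma(13/2, 157/8)
obs 3: x=-1 → posterior Inverse-Gamma(7, 257/8)

k = 3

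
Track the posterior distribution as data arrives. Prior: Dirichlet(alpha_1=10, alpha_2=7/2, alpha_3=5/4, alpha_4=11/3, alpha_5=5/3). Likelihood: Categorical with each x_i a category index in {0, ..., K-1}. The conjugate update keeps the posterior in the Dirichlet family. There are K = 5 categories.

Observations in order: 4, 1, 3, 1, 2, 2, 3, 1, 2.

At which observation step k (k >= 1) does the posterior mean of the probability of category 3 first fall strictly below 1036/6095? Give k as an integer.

obs 1: x=4 → posterior Dirichlet(10, 7/2, 5/4, 11/3, 8/3)
obs 2: x=1 → posterior Dirichlet(10, 9/2, 5/4, 11/3, 8/3)
obs 3: x=3 → posterior Dirichlet(10, 9/2, 5/4, 14/3, 8/3)
obs 4: x=1 → posterior Dirichlet(10, 11/2, 5/4, 14/3, 8/3)
obs 5: x=2 → posterior Dirichlet(10, 11/2, 9/4, 14/3, 8/3)
obs 6: x=2 → posterior Dirichlet(10, 11/2, 13/4, 14/3, 8/3)
obs 7: x=3 → posterior Dirichlet(10, 11/2, 13/4, 17/3, 8/3)
obs 8: x=1 → posterior Dirichlet(10, 13/2, 13/4, 17/3, 8/3)
obs 9: x=2 → posterior Dirichlet(10, 13/2, 17/4, 17/3, 8/3)

k = 2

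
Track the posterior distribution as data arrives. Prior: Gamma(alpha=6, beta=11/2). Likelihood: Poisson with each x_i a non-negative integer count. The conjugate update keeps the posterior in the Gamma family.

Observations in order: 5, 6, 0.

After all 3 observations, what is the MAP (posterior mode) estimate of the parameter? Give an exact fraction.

obs 1: x=5 → posterior Gamma(11, 13/2)
obs 2: x=6 → posterior Gamma(17, 15/2)
obs 3: x=0 → posterior Gamma(17, 17/2)

32/17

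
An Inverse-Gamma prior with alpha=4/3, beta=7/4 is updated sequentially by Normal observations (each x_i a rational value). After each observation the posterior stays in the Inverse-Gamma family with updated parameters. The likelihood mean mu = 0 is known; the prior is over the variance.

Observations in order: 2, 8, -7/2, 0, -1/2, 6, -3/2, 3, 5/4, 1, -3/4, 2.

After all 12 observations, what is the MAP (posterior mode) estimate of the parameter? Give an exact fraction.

obs 1: x=2 → posterior Inverse-Gamma(11/6, 15/4)
obs 2: x=8 → posterior Inverse-Gamma(7/3, 143/4)
obs 3: x=-7/2 → posterior Inverse-Gamma(17/6, 335/8)
obs 4: x=0 → posterior Inverse-Gamma(10/3, 335/8)
obs 5: x=-1/2 → posterior Inverse-Gamma(23/6, 42)
obs 6: x=6 → posterior Inverse-Gamma(13/3, 60)
obs 7: x=-3/2 → posterior Inverse-Gamma(29/6, 489/8)
obs 8: x=3 → posterior Inverse-Gamma(16/3, 525/8)
obs 9: x=5/4 → posterior Inverse-Gamma(35/6, 2125/32)
obs 10: x=1 → posterior Inverse-Gamma(19/3, 2141/32)
obs 11: x=-3/4 → posterior Inverse-Gamma(41/6, 1075/16)
obs 12: x=2 → posterior Inverse-Gamma(22/3, 1107/16)

3321/400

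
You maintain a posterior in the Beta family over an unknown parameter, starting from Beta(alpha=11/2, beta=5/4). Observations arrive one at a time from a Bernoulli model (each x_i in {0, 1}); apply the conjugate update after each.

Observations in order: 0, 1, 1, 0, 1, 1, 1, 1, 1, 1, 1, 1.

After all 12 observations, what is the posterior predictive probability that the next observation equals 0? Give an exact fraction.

13/75

obs 1: x=0 → posterior Beta(11/2, 9/4)
obs 2: x=1 → posterior Beta(13/2, 9/4)
obs 3: x=1 → posterior Beta(15/2, 9/4)
obs 4: x=0 → posterior Beta(15/2, 13/4)
obs 5: x=1 → posterior Beta(17/2, 13/4)
obs 6: x=1 → posterior Beta(19/2, 13/4)
obs 7: x=1 → posterior Beta(21/2, 13/4)
obs 8: x=1 → posterior Beta(23/2, 13/4)
obs 9: x=1 → posterior Beta(25/2, 13/4)
obs 10: x=1 → posterior Beta(27/2, 13/4)
obs 11: x=1 → posterior Beta(29/2, 13/4)
obs 12: x=1 → posterior Beta(31/2, 13/4)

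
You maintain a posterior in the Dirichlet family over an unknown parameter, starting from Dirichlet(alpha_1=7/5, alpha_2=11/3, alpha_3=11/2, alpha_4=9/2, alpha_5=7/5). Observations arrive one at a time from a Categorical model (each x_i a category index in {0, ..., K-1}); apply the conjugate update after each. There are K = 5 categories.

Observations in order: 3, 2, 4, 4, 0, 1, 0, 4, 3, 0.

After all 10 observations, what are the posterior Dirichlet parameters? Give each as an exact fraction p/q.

alpha_1=22/5, alpha_2=14/3, alpha_3=13/2, alpha_4=13/2, alpha_5=22/5

obs 1: x=3 → posterior Dirichlet(7/5, 11/3, 11/2, 11/2, 7/5)
obs 2: x=2 → posterior Dirichlet(7/5, 11/3, 13/2, 11/2, 7/5)
obs 3: x=4 → posterior Dirichlet(7/5, 11/3, 13/2, 11/2, 12/5)
obs 4: x=4 → posterior Dirichlet(7/5, 11/3, 13/2, 11/2, 17/5)
obs 5: x=0 → posterior Dirichlet(12/5, 11/3, 13/2, 11/2, 17/5)
obs 6: x=1 → posterior Dirichlet(12/5, 14/3, 13/2, 11/2, 17/5)
obs 7: x=0 → posterior Dirichlet(17/5, 14/3, 13/2, 11/2, 17/5)
obs 8: x=4 → posterior Dirichlet(17/5, 14/3, 13/2, 11/2, 22/5)
obs 9: x=3 → posterior Dirichlet(17/5, 14/3, 13/2, 13/2, 22/5)
obs 10: x=0 → posterior Dirichlet(22/5, 14/3, 13/2, 13/2, 22/5)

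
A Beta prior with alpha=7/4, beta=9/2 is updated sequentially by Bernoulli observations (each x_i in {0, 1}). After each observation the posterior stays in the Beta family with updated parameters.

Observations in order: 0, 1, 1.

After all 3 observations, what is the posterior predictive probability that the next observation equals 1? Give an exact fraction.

obs 1: x=0 → posterior Beta(7/4, 11/2)
obs 2: x=1 → posterior Beta(11/4, 11/2)
obs 3: x=1 → posterior Beta(15/4, 11/2)

15/37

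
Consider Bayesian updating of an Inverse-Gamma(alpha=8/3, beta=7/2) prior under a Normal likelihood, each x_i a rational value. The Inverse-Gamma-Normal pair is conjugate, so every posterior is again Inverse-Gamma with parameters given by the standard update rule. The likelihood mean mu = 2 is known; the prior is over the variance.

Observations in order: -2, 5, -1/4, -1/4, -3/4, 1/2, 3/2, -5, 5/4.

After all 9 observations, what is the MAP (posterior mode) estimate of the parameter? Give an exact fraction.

1221/196

obs 1: x=-2 → posterior Inverse-Gamma(19/6, 23/2)
obs 2: x=5 → posterior Inverse-Gamma(11/3, 16)
obs 3: x=-1/4 → posterior Inverse-Gamma(25/6, 593/32)
obs 4: x=-1/4 → posterior Inverse-Gamma(14/3, 337/16)
obs 5: x=-3/4 → posterior Inverse-Gamma(31/6, 795/32)
obs 6: x=1/2 → posterior Inverse-Gamma(17/3, 831/32)
obs 7: x=3/2 → posterior Inverse-Gamma(37/6, 835/32)
obs 8: x=-5 → posterior Inverse-Gamma(20/3, 1619/32)
obs 9: x=5/4 → posterior Inverse-Gamma(43/6, 407/8)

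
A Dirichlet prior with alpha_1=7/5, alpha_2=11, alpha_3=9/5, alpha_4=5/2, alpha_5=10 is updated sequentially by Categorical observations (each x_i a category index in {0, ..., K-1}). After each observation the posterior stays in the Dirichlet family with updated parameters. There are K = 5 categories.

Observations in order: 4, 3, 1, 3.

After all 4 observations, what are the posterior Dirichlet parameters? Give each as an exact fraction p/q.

obs 1: x=4 → posterior Dirichlet(7/5, 11, 9/5, 5/2, 11)
obs 2: x=3 → posterior Dirichlet(7/5, 11, 9/5, 7/2, 11)
obs 3: x=1 → posterior Dirichlet(7/5, 12, 9/5, 7/2, 11)
obs 4: x=3 → posterior Dirichlet(7/5, 12, 9/5, 9/2, 11)

alpha_1=7/5, alpha_2=12, alpha_3=9/5, alpha_4=9/2, alpha_5=11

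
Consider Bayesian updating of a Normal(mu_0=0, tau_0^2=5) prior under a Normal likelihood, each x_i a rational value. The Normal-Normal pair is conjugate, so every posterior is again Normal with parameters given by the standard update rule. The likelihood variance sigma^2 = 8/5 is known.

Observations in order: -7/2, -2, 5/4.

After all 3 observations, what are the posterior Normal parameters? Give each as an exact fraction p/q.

mu_0=-425/332, tau_0^2=40/83

obs 1: x=-7/2 → posterior Normal(-175/66, 40/33)
obs 2: x=-2 → posterior Normal(-275/116, 20/29)
obs 3: x=5/4 → posterior Normal(-425/332, 40/83)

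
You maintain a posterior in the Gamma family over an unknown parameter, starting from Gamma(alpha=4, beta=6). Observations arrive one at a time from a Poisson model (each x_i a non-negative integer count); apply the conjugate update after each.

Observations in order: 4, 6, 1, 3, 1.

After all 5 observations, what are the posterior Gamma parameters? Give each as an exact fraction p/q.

alpha=19, beta=11

obs 1: x=4 → posterior Gamma(8, 7)
obs 2: x=6 → posterior Gamma(14, 8)
obs 3: x=1 → posterior Gamma(15, 9)
obs 4: x=3 → posterior Gamma(18, 10)
obs 5: x=1 → posterior Gamma(19, 11)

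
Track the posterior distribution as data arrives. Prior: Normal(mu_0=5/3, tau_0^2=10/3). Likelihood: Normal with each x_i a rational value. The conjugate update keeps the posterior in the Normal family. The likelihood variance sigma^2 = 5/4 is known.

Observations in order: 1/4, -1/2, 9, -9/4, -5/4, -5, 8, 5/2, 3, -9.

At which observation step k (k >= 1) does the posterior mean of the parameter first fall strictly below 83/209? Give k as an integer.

k = 2

obs 1: x=1/4 → posterior Normal(7/11, 10/11)
obs 2: x=-1/2 → posterior Normal(3/19, 10/19)
obs 3: x=9 → posterior Normal(25/9, 10/27)
obs 4: x=-9/4 → posterior Normal(57/35, 2/7)
obs 5: x=-5/4 → posterior Normal(47/43, 10/43)
obs 6: x=-5 → posterior Normal(7/51, 10/51)
obs 7: x=8 → posterior Normal(71/59, 10/59)
obs 8: x=5/2 → posterior Normal(91/67, 10/67)
obs 9: x=3 → posterior Normal(23/15, 2/15)
obs 10: x=-9 → posterior Normal(43/83, 10/83)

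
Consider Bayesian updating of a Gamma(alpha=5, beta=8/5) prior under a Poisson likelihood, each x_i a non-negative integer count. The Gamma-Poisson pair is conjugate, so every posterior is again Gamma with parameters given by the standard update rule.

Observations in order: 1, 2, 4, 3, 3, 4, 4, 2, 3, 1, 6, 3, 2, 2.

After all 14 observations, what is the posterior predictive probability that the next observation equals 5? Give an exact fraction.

obs 1: x=1 → posterior Gamma(6, 13/5)
obs 2: x=2 → posterior Gamma(8, 18/5)
obs 3: x=4 → posterior Gamma(12, 23/5)
obs 4: x=3 → posterior Gamma(15, 28/5)
obs 5: x=3 → posterior Gamma(18, 33/5)
obs 6: x=4 → posterior Gamma(22, 38/5)
obs 7: x=4 → posterior Gamma(26, 43/5)
obs 8: x=2 → posterior Gamma(28, 48/5)
obs 9: x=3 → posterior Gamma(31, 53/5)
obs 10: x=1 → posterior Gamma(32, 58/5)
obs 11: x=6 → posterior Gamma(38, 63/5)
obs 12: x=3 → posterior Gamma(41, 68/5)
obs 13: x=2 → posterior Gamma(43, 73/5)
obs 14: x=2 → posterior Gamma(45, 78/5)

83067553052257899624946214864130963078780860962345048417188586764613546832699978470234521600000/899300052575937316460412822304612226845914912332513019864761056079793497035745476457193177742249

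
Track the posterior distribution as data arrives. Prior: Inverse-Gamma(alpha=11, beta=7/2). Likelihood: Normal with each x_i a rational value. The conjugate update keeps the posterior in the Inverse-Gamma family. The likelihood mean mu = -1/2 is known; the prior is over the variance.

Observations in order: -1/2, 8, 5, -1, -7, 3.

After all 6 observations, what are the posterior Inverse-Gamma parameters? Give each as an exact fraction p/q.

alpha=14, beta=657/8

obs 1: x=-1/2 → posterior Inverse-Gamma(23/2, 7/2)
obs 2: x=8 → posterior Inverse-Gamma(12, 317/8)
obs 3: x=5 → posterior Inverse-Gamma(25/2, 219/4)
obs 4: x=-1 → posterior Inverse-Gamma(13, 439/8)
obs 5: x=-7 → posterior Inverse-Gamma(27/2, 76)
obs 6: x=3 → posterior Inverse-Gamma(14, 657/8)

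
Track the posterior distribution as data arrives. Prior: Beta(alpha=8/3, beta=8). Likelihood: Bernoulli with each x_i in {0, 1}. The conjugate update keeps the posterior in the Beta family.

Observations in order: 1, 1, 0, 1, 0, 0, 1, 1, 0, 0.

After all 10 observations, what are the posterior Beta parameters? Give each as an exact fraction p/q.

obs 1: x=1 → posterior Beta(11/3, 8)
obs 2: x=1 → posterior Beta(14/3, 8)
obs 3: x=0 → posterior Beta(14/3, 9)
obs 4: x=1 → posterior Beta(17/3, 9)
obs 5: x=0 → posterior Beta(17/3, 10)
obs 6: x=0 → posterior Beta(17/3, 11)
obs 7: x=1 → posterior Beta(20/3, 11)
obs 8: x=1 → posterior Beta(23/3, 11)
obs 9: x=0 → posterior Beta(23/3, 12)
obs 10: x=0 → posterior Beta(23/3, 13)

alpha=23/3, beta=13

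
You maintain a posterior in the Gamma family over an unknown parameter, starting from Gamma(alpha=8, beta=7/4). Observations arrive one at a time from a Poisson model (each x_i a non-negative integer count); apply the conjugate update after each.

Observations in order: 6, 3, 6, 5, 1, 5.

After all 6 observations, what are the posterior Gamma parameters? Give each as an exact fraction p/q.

alpha=34, beta=31/4

obs 1: x=6 → posterior Gamma(14, 11/4)
obs 2: x=3 → posterior Gamma(17, 15/4)
obs 3: x=6 → posterior Gamma(23, 19/4)
obs 4: x=5 → posterior Gamma(28, 23/4)
obs 5: x=1 → posterior Gamma(29, 27/4)
obs 6: x=5 → posterior Gamma(34, 31/4)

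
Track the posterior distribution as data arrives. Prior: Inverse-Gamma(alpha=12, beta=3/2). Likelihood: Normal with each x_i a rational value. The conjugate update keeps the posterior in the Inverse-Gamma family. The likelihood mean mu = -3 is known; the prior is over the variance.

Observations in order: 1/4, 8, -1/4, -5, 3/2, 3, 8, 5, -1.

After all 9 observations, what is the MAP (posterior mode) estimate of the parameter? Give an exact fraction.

obs 1: x=1/4 → posterior Inverse-Gamma(25/2, 217/32)
obs 2: x=8 → posterior Inverse-Gamma(13, 2153/32)
obs 3: x=-1/4 → posterior Inverse-Gamma(27/2, 1137/16)
obs 4: x=-5 → posterior Inverse-Gamma(14, 1169/16)
obs 5: x=3/2 → posterior Inverse-Gamma(29/2, 1331/16)
obs 6: x=3 → posterior Inverse-Gamma(15, 1619/16)
obs 7: x=8 → posterior Inverse-Gamma(31/2, 2587/16)
obs 8: x=5 → posterior Inverse-Gamma(16, 3099/16)
obs 9: x=-1 → posterior Inverse-Gamma(33/2, 3131/16)

3131/280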